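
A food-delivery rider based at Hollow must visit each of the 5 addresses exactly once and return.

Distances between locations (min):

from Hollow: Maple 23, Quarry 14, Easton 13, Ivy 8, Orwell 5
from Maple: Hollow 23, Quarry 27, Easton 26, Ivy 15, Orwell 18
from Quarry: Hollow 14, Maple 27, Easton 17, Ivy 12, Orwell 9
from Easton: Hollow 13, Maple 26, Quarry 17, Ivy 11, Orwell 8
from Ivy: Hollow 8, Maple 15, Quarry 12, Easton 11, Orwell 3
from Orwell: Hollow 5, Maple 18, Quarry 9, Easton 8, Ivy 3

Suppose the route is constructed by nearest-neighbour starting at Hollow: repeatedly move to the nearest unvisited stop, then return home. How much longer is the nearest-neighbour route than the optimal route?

Hollow: Orwell=5, Ivy=8, Easton=13, Quarry=14, Maple=23 ⇒ Orwell
Orwell: Ivy=3, Easton=8, Quarry=9, Maple=18 ⇒ Ivy
Ivy: Easton=11, Quarry=12, Maple=15 ⇒ Easton
Easton: Quarry=17, Maple=26 ⇒ Quarry
Quarry: Maple=27 ⇒ Maple
NN route Hollow → Orwell → Ivy → Easton → Quarry → Maple → Hollow costs 86.
Optimal: Hollow → Maple → Ivy → Quarry → Easton → Orwell → Hollow costs 80 (by enumerating all 60 distinct tours).
Excess = 86 − 80 = 6.

Excess over optimum: 6 min.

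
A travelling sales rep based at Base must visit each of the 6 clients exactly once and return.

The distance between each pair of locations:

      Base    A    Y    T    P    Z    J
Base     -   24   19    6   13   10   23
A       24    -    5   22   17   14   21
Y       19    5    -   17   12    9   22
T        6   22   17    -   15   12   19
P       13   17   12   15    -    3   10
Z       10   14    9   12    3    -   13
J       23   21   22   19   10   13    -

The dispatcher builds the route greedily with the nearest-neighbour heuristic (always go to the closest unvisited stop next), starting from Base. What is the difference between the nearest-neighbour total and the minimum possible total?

Base: T=6, Z=10, P=13, Y=19, J=23, A=24 ⇒ T
T: Z=12, P=15, Y=17, J=19, A=22 ⇒ Z
Z: P=3, Y=9, J=13, A=14 ⇒ P
P: J=10, Y=12, A=17 ⇒ J
J: A=21, Y=22 ⇒ A
A: Y=5 ⇒ Y
NN route Base → T → Z → P → J → A → Y → Base costs 76.
Optimal: Base → T → Y → A → J → P → Z → Base costs 72 (by enumerating all 360 distinct tours).
Excess = 76 − 72 = 4.

4 longer than the optimal tour.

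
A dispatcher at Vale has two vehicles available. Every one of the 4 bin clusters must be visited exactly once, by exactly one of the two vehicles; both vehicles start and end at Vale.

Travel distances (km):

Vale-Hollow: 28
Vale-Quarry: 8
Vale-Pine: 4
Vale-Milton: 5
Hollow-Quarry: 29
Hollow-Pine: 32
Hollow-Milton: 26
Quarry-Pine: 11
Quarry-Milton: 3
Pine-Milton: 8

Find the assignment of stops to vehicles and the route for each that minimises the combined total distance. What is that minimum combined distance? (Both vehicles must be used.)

73 km — the smallest possible combined total.

There are 2^3 − 1 = 7 ways to divide the 4 stops into two non-empty groups. For each, the best each vehicle can do is its own shortest tour through its group:
  {Hollow} + {Quarry, Pine, Milton}: 56 + 23 = 79
  {Quarry} + {Hollow, Pine, Milton}: 16 + 66 = 82
  {Hollow, Quarry} + {Pine, Milton}: 65 + 17 = 82
  {Pine} + {Hollow, Quarry, Milton}: 8 + 65 = 73
  {Hollow, Pine} + {Quarry, Milton}: 64 + 16 = 80
  {Quarry, Pine} + {Hollow, Milton}: 23 + 59 = 82
  … (7 splits in total)
Best: vehicle 1 Vale → Pine → Vale = 8; vehicle 2 Vale → Hollow → Quarry → Milton → Vale = 65; combined 73.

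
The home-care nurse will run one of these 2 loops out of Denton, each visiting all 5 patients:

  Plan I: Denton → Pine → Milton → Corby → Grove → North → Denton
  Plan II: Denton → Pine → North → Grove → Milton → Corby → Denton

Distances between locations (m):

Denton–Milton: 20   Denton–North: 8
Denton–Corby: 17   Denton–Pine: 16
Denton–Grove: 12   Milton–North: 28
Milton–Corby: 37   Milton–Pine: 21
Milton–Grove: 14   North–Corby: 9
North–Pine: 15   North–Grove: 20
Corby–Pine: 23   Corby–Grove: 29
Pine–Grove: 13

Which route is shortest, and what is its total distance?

119 m — Plan II is the shortest.

Plan I: 16 + 21 + 37 + 29 + 20 + 8 = 131
Plan II: 16 + 15 + 20 + 14 + 37 + 17 = 119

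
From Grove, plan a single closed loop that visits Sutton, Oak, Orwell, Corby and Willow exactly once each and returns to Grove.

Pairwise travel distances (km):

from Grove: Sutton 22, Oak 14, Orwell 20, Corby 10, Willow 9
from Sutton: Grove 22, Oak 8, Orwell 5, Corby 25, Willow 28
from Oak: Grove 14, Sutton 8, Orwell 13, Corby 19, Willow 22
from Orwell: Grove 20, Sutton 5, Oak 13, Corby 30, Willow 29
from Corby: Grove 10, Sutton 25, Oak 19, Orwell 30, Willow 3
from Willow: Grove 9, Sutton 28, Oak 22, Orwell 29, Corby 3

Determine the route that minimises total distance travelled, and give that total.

Grove - Sutton - Oak - Orwell - Corby - Willow - Grove: 22+8+13+30+3+9 = 85
Grove - Sutton - Oak - Orwell - Willow - Corby - Grove: 22+8+13+29+3+10 = 85
Grove - Sutton - Oak - Corby - Orwell - Willow - Grove: 22+8+19+30+29+9 = 117
Grove - Sutton - Oak - Corby - Willow - Orwell - Grove: 22+8+19+3+29+20 = 101
Grove - Sutton - Oak - Willow - Orwell - Corby - Grove: 22+8+22+29+30+10 = 121
Grove - Sutton - Oak - Willow - Corby - Orwell - Grove: 22+8+22+3+30+20 = 105
Grove - Sutton - Orwell - Oak - Corby - Willow - Grove: 22+5+13+19+3+9 = 71
Grove - Sutton - Orwell - Oak - Willow - Corby - Grove: 22+5+13+22+3+10 = 75
Grove - Sutton - Orwell - Corby - Oak - Willow - Grove: 22+5+30+19+22+9 = 107
Grove - Sutton - Orwell - Corby - Willow - Oak - Grove: 22+5+30+3+22+14 = 96
Grove - Sutton - Orwell - Willow - Oak - Corby - Grove: 22+5+29+22+19+10 = 107
Grove - Sutton - Orwell - Willow - Corby - Oak - Grove: 22+5+29+3+19+14 = 92
Grove - Sutton - Corby - Oak - Orwell - Willow - Grove: 22+25+19+13+29+9 = 117
Grove - Sutton - Corby - Oak - Willow - Orwell - Grove: 22+25+19+22+29+20 = 137
… (46 more)
Grove - Orwell - Sutton - Oak - Corby - Willow - Grove: 20+5+8+19+3+9 = 64  ← best
The minimum is 64.
One optimal route: Grove → Orwell → Sutton → Oak → Corby → Willow → Grove (or its reverse).

Shortest round trip = 64 km.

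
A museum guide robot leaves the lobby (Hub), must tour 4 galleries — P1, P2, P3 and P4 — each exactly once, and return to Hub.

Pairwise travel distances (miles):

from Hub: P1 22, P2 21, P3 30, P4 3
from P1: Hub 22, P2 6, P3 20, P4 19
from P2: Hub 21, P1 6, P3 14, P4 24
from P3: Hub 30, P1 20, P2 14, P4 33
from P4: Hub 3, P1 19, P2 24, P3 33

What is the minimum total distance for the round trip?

Shortest round trip = 72 miles.

With 4 stops there are 4!/2 = 12 distinct round trips (a route and its reverse cost the same).
Hub-P1-P2-P3-P4-Hub: 22+6+14+33+3 = 78
Hub-P1-P2-P4-P3-Hub: 22+6+24+33+30 = 115
Hub-P1-P3-P2-P4-Hub: 22+20+14+24+3 = 83
Hub-P1-P3-P4-P2-Hub: 22+20+33+24+21 = 120
Hub-P1-P4-P2-P3-Hub: 22+19+24+14+30 = 109
Hub-P1-P4-P3-P2-Hub: 22+19+33+14+21 = 109
Hub-P2-P1-P3-P4-Hub: 21+6+20+33+3 = 83
Hub-P2-P1-P4-P3-Hub: 21+6+19+33+30 = 109
Hub-P2-P3-P1-P4-Hub: 21+14+20+19+3 = 77
Hub-P2-P4-P1-P3-Hub: 21+24+19+20+30 = 114
Hub-P3-P1-P2-P4-Hub: 30+20+6+24+3 = 83
Hub-P3-P2-P1-P4-Hub: 30+14+6+19+3 = 72
The minimum is 72.
One optimal route: Hub → P3 → P2 → P1 → P4 → Hub (or its reverse).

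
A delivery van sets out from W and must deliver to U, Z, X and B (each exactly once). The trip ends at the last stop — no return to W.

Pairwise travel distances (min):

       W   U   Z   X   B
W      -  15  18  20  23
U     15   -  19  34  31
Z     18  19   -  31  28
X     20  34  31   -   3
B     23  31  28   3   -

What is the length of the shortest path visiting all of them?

There are 4! = 24 possible orderings.
W → U → Z → X → B: 15+19+31+3 = 68
W → U → Z → B → X: 15+19+28+3 = 65
W → U → X → Z → B: 15+34+31+28 = 108
W → U → X → B → Z: 15+34+3+28 = 80
W → U → B → Z → X: 15+31+28+31 = 105
W → U → B → X → Z: 15+31+3+31 = 80
W → Z → U → X → B: 18+19+34+3 = 74
W → Z → U → B → X: 18+19+31+3 = 71
W → Z → X → U → B: 18+31+34+31 = 114
W → Z → X → B → U: 18+31+3+31 = 83
W → Z → B → U → X: 18+28+31+34 = 111
W → Z → B → X → U: 18+28+3+34 = 83
W → X → U → Z → B: 20+34+19+28 = 101
W → X → U → B → Z: 20+34+31+28 = 113
… (10 more)
The minimum is 65.
One shortest path: W → U → Z → B → X.

Minimum one-way distance = 65 min.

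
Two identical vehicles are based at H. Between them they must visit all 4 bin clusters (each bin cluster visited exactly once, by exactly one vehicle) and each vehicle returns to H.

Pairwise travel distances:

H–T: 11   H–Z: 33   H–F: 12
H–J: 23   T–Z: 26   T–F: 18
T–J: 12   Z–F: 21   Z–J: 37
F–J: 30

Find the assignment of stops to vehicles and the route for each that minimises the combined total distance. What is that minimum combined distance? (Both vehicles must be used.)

112 — the smallest possible combined total.

Try each way of splitting the stops between the two vehicles (each non-empty) and, for each split, find the best tour for each vehicle:
  {T} + {Z, F, J}: 22 + 93 = 115
  {Z} + {T, F, J}: 66 + 65 = 131
  {T, Z} + {F, J}: 70 + 65 = 135
  {F} + {T, Z, J}: 24 + 93 = 117
  {T, F} + {Z, J}: 41 + 93 = 134
  {Z, F} + {T, J}: 66 + 46 = 112
  … (7 splits in total)
Best: vehicle 1 H → Z → F → H = 66; vehicle 2 H → T → J → H = 46; combined 112.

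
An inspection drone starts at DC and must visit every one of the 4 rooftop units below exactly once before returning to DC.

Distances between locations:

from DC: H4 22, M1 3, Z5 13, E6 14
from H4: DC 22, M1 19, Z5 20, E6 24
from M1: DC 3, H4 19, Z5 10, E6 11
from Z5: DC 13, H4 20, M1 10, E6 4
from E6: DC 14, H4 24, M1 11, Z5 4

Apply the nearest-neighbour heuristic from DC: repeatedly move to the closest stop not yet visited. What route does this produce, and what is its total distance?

DC → [M1:3 / Z5:13 / E6:14 / H4:22] → M1 (3)
M1 → [Z5:10 / E6:11 / H4:19] → Z5 (10)
Z5 → [E6:4 / H4:20] → E6 (4)
E6 → [H4:24] → H4 (24)
Return H4→DC: 22.
Total = 3 + 10 + 4 + 24 + 22 = 63.

63 along DC → M1 → Z5 → E6 → H4 → DC.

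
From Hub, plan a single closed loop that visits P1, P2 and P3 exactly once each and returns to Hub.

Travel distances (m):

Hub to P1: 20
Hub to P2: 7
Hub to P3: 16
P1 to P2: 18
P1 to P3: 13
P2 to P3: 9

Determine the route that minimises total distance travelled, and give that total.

49 m — the shortest possible round trip.

Hub - P1 - P2 - P3 - Hub: 20+18+9+16 = 63
Hub - P1 - P3 - P2 - Hub: 20+13+9+7 = 49
Hub - P2 - P1 - P3 - Hub: 7+18+13+16 = 54
The minimum is 49.
One optimal route: Hub → P1 → P3 → P2 → Hub (or its reverse).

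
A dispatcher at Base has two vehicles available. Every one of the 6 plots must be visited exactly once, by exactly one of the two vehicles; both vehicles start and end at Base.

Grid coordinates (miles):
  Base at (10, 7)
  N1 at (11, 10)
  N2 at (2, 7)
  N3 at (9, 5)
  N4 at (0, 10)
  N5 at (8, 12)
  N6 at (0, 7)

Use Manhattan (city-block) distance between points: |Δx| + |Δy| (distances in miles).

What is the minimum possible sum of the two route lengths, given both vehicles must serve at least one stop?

38 miles — the smallest possible combined total.

Check every non-empty split of the stops between the two vehicles; for each half take its own optimal tour:
  {N1} + {N2, N3, N4, N5, N6}: 8 + 34 = 42
  {N2} + {N1, N3, N4, N5, N6}: 16 + 36 = 52
  {N1, N2} + {N3, N4, N5, N6}: 24 + 34 = 58
  {N3} + {N1, N2, N4, N5, N6}: 6 + 32 = 38
  {N1, N3} + {N2, N4, N5, N6}: 14 + 30 = 44
  {N2, N3} + {N1, N4, N5, N6}: 20 + 32 = 52
  … (31 splits in total)
Best: vehicle 1 Base → N3 → Base = 6; vehicle 2 Base → N1 → N5 → N4 → N6 → N2 → Base = 32; combined 38.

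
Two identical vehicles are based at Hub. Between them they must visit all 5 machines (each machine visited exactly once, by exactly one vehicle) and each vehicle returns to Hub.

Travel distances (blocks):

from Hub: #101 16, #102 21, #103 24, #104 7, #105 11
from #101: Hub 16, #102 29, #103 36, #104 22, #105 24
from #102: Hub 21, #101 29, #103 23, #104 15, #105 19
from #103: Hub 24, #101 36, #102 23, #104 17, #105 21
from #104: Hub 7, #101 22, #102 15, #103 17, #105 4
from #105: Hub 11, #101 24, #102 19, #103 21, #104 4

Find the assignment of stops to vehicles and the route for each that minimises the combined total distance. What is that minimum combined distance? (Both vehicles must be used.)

Check every non-empty split of the stops between the two vehicles; for each half take its own optimal tour:
  {#101} + {#102, #103, #104, #105}: 32 + 76 = 108
  {#102} + {#101, #103, #104, #105}: 42 + 84 = 126
  {#101, #102} + {#103, #104, #105}: 66 + 56 = 122
  {#103} + {#101, #102, #104, #105}: 48 + 75 = 123
  {#101, #103} + {#102, #104, #105}: 76 + 51 = 127
  {#102, #103} + {#101, #104, #105}: 68 + 51 = 119
  … (15 splits in total)
Best: vehicle 1 Hub → #101 → Hub = 32; vehicle 2 Hub → #102 → #103 → #104 → #105 → Hub = 76; combined 108.

108 blocks — the smallest possible combined total.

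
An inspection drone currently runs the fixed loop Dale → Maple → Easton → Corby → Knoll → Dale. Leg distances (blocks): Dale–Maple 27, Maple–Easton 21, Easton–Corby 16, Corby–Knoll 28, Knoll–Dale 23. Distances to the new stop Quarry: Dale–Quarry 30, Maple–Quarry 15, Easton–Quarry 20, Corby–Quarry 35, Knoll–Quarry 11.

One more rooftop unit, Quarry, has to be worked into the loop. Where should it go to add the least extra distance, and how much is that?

Adding 14 blocks by placing Quarry on the Maple–Easton leg.

Insertion cost between consecutive stops i–j is d(i,Quarry) + d(Quarry,j) − d(i,j):
  between Dale and Maple: 30 + 15 − 27 = 18
  between Maple and Easton: 15 + 20 − 21 = 14
  between Easton and Corby: 20 + 35 − 16 = 39
  between Corby and Knoll: 35 + 11 − 28 = 18
  between Knoll and Dale: 11 + 30 − 23 = 18
Cheapest insertion is between Maple and Easton, adding 14.
New total = 115 + 14 = 129.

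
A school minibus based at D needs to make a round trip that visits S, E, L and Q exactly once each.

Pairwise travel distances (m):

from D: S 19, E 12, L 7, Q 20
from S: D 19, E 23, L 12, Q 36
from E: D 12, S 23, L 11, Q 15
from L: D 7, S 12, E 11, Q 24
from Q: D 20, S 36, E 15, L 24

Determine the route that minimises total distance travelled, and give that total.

77 m — the shortest possible round trip.

D → S → E → L → Q → D: 19+23+11+24+20 = 97
D → S → E → Q → L → D: 19+23+15+24+7 = 88
D → S → L → E → Q → D: 19+12+11+15+20 = 77
D → S → L → Q → E → D: 19+12+24+15+12 = 82
D → S → Q → E → L → D: 19+36+15+11+7 = 88
D → S → Q → L → E → D: 19+36+24+11+12 = 102
D → E → S → L → Q → D: 12+23+12+24+20 = 91
D → E → S → Q → L → D: 12+23+36+24+7 = 102
D → E → L → S → Q → D: 12+11+12+36+20 = 91
D → E → Q → S → L → D: 12+15+36+12+7 = 82
D → L → S → E → Q → D: 7+12+23+15+20 = 77
D → L → E → S → Q → D: 7+11+23+36+20 = 97
The minimum is 77.
One optimal route: D → S → L → E → Q → D (or its reverse).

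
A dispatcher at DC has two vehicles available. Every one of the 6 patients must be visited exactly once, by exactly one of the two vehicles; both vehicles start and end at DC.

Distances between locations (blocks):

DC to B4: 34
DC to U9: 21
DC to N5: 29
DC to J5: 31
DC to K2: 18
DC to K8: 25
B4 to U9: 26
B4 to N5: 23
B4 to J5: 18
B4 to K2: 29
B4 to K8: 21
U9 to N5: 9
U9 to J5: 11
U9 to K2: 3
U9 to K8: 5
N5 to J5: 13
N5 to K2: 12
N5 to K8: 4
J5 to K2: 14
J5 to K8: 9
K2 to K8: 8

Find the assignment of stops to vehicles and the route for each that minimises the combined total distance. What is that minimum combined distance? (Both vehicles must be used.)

There are 2^5 − 1 = 31 ways to divide the 6 stops into two non-empty groups. For each, the best each vehicle can do is its own shortest tour through its group:
  {B4} + {U9, N5, J5, K2, K8}: 68 + 74 = 142
  {U9} + {B4, N5, J5, K2, K8}: 42 + 95 = 137
  {B4, U9} + {N5, J5, K2, K8}: 81 + 74 = 155
  {N5} + {B4, U9, J5, K2, K8}: 58 + 87 = 145
  {B4, N5} + {U9, J5, K2, K8}: 86 + 66 = 152
  {U9, N5} + {B4, J5, K2, K8}: 59 + 87 = 146
  … (31 splits in total)
  {K2} + {B4, U9, N5, J5, K8}: 36 + 95 = 131  ← best
Best: vehicle 1 DC → K2 → DC = 36; vehicle 2 DC → B4 → J5 → N5 → K8 → U9 → DC = 95; combined 131.

131 blocks — the smallest possible combined total.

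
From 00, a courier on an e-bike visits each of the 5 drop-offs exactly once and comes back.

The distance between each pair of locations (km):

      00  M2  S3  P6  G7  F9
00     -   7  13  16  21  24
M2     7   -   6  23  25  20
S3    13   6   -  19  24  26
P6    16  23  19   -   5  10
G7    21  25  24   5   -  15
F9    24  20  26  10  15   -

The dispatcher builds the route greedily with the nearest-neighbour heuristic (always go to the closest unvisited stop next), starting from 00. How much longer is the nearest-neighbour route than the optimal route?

1 km longer than the optimal tour.

From 00: M2=7, S3=13, P6=16, G7=21, F9=24 → choose M2 (7).
From M2: S3=6, F9=20, P6=23, G7=25 → choose S3 (6).
From S3: P6=19, G7=24, F9=26 → choose P6 (19).
From P6: G7=5, F9=10 → choose G7 (5).
From G7: F9=15 → choose F9 (15).
NN route 00 → M2 → S3 → P6 → G7 → F9 → 00 costs 76.
Optimal: 00 → M2 → S3 → F9 → P6 → G7 → 00 costs 75 (by enumerating all 60 distinct tours).
Excess = 76 − 75 = 1.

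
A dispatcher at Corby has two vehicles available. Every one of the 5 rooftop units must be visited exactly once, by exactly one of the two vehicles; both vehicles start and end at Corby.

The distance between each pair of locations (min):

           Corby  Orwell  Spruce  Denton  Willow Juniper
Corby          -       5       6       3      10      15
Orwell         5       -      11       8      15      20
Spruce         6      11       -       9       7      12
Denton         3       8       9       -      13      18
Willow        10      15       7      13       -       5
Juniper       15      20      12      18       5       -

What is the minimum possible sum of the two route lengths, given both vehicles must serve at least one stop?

49 min — the smallest possible combined total.

There are 2^4 − 1 = 15 ways to divide the 5 stops into two non-empty groups. For each, the best each vehicle can do is its own shortest tour through its group:
  {Orwell} + {Spruce, Denton, Willow, Juniper}: 10 + 39 = 49
  {Spruce} + {Orwell, Denton, Willow, Juniper}: 12 + 46 = 58
  {Orwell, Spruce} + {Denton, Willow, Juniper}: 22 + 36 = 58
  {Denton} + {Orwell, Spruce, Willow, Juniper}: 6 + 43 = 49
  {Orwell, Denton} + {Spruce, Willow, Juniper}: 16 + 33 = 49
  {Spruce, Denton} + {Orwell, Willow, Juniper}: 18 + 40 = 58
  … (15 splits in total)
Best: vehicle 1 Corby → Orwell → Corby = 10; vehicle 2 Corby → Spruce → Willow → Juniper → Denton → Corby = 39; combined 49.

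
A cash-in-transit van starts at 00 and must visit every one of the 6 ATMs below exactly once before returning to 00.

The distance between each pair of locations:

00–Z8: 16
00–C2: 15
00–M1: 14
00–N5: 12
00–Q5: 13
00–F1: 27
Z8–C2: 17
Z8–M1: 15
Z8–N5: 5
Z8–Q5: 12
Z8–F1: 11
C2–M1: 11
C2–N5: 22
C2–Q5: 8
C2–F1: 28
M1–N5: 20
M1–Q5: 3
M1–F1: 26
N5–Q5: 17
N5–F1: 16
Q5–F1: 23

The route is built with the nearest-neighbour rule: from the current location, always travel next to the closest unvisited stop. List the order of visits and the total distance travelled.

80 along 00 → N5 → Z8 → F1 → Q5 → M1 → C2 → 00.

00 → [N5:12 / Q5:13 / M1:14 / C2:15 / Z8:16 / F1:27] → N5 (12)
N5 → [Z8:5 / F1:16 / Q5:17 / M1:20 / C2:22] → Z8 (5)
Z8 → [F1:11 / Q5:12 / M1:15 / C2:17] → F1 (11)
F1 → [Q5:23 / M1:26 / C2:28] → Q5 (23)
Q5 → [M1:3 / C2:8] → M1 (3)
M1 → [C2:11] → C2 (11)
Return C2→00: 15.
Total = 12 + 5 + 11 + 23 + 3 + 11 + 15 = 80.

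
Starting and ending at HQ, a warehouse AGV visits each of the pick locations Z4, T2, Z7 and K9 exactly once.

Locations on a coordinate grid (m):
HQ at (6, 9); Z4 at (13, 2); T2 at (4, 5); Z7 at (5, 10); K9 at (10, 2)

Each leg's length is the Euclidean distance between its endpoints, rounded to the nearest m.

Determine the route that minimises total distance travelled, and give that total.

Shortest round trip = 26 m.

There are 12 distinct closed tours to check (reversals are equivalent).
HQ - Z4 - T2 - Z7 - K9 - HQ: 10+9+5+9+8 = 41
HQ - Z4 - T2 - K9 - Z7 - HQ: 10+9+7+9+1 = 36
HQ - Z4 - Z7 - T2 - K9 - HQ: 10+11+5+7+8 = 41
HQ - Z4 - Z7 - K9 - T2 - HQ: 10+11+9+7+4 = 41
HQ - Z4 - K9 - T2 - Z7 - HQ: 10+3+7+5+1 = 26
HQ - Z4 - K9 - Z7 - T2 - HQ: 10+3+9+5+4 = 31
HQ - T2 - Z4 - Z7 - K9 - HQ: 4+9+11+9+8 = 41
HQ - T2 - Z4 - K9 - Z7 - HQ: 4+9+3+9+1 = 26
HQ - T2 - Z7 - Z4 - K9 - HQ: 4+5+11+3+8 = 31
HQ - T2 - K9 - Z4 - Z7 - HQ: 4+7+3+11+1 = 26
HQ - Z7 - Z4 - T2 - K9 - HQ: 1+11+9+7+8 = 36
HQ - Z7 - T2 - Z4 - K9 - HQ: 1+5+9+3+8 = 26
The minimum is 26.
One optimal route: HQ → Z4 → K9 → T2 → Z7 → HQ (or its reverse).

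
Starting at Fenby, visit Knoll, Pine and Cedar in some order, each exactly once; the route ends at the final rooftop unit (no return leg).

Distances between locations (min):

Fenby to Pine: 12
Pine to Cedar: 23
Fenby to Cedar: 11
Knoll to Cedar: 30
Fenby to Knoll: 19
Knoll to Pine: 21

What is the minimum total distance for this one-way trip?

55 min — the minimum one-way total.

There are 3! = 6 possible orderings.
Fenby → Knoll → Pine → Cedar: 19+21+23 = 63
Fenby → Knoll → Cedar → Pine: 19+30+23 = 72
Fenby → Pine → Knoll → Cedar: 12+21+30 = 63
Fenby → Pine → Cedar → Knoll: 12+23+30 = 65
Fenby → Cedar → Knoll → Pine: 11+30+21 = 62
Fenby → Cedar → Pine → Knoll: 11+23+21 = 55
The minimum is 55.
One shortest path: Fenby → Cedar → Pine → Knoll.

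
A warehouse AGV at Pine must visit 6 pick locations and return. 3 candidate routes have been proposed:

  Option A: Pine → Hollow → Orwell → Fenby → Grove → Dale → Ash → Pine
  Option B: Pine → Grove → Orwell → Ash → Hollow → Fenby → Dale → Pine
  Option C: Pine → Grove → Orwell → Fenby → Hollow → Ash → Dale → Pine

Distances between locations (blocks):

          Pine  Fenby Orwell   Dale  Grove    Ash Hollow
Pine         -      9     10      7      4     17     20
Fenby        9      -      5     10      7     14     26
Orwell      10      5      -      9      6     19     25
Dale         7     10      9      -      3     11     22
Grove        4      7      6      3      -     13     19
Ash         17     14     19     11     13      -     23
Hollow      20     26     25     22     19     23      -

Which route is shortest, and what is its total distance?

Shortest is Option C, total 82 blocks.

Option A: 20 + 25 + 5 + 7 + 3 + 11 + 17 = 88
Option B: 4 + 6 + 19 + 23 + 26 + 10 + 7 = 95
Option C: 4 + 6 + 5 + 26 + 23 + 11 + 7 = 82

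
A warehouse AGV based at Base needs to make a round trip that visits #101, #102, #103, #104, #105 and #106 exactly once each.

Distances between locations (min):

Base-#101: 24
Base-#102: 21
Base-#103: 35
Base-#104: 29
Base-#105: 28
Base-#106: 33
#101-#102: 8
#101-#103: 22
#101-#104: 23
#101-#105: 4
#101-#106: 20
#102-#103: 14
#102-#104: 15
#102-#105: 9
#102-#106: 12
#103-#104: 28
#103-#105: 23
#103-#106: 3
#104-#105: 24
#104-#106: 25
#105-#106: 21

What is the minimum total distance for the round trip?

Base→#101→#102→#103→#104→#105→#106→Base: 24+8+14+28+24+21+33 = 152
Base→#101→#102→#103→#104→#106→#105→Base: 24+8+14+28+25+21+28 = 148
Base→#101→#102→#103→#105→#104→#106→Base: 24+8+14+23+24+25+33 = 151
Base→#101→#102→#103→#105→#106→#104→Base: 24+8+14+23+21+25+29 = 144
Base→#101→#102→#103→#106→#104→#105→Base: 24+8+14+3+25+24+28 = 126
Base→#101→#102→#103→#106→#105→#104→Base: 24+8+14+3+21+24+29 = 123
Base→#101→#102→#104→#103→#105→#106→Base: 24+8+15+28+23+21+33 = 152
Base→#101→#102→#104→#103→#106→#105→Base: 24+8+15+28+3+21+28 = 127
… (352 more)
Base→#101→#105→#102→#103→#106→#104→Base: 24+4+9+14+3+25+29 = 108  ← best
The minimum is 108.
One optimal route: Base → #101 → #105 → #102 → #103 → #106 → #104 → Base (or its reverse).

Shortest round trip = 108 min.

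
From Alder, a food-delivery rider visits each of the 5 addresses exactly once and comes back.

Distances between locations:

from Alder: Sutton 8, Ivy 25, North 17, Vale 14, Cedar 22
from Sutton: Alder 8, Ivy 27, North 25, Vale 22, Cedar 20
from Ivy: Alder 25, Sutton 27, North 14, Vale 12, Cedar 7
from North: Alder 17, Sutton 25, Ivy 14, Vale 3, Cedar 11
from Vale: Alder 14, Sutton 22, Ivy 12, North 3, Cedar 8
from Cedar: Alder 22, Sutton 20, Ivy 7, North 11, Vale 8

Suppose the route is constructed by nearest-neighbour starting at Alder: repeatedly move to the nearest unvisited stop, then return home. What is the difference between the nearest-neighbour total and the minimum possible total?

The nearest-neighbour route is 1 longer than optimal.

From Alder: Sutton=8, Vale=14, North=17, Cedar=22, Ivy=25 → choose Sutton (8).
From Sutton: Cedar=20, Vale=22, North=25, Ivy=27 → choose Cedar (20).
From Cedar: Ivy=7, Vale=8, North=11 → choose Ivy (7).
From Ivy: Vale=12, North=14 → choose Vale (12).
From Vale: North=3 → choose North (3).
NN route Alder → Sutton → Cedar → Ivy → Vale → North → Alder costs 67.
Optimal: Alder → Sutton → Cedar → Ivy → North → Vale → Alder costs 66 (by enumerating all 60 distinct tours).
Excess = 67 − 66 = 1.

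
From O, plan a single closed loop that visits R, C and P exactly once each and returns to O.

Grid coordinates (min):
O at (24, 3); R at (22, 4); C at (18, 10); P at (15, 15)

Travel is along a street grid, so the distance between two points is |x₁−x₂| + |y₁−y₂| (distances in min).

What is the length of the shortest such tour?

With 3 stops there are 3!/2 = 3 distinct round trips (a route and its reverse cost the same).
O → R → C → P → O: 3+10+8+21 = 42
O → R → P → C → O: 3+18+8+13 = 42
O → C → R → P → O: 13+10+18+21 = 62
The minimum is 42.
One optimal route: O → R → C → P → O (or its reverse).

42 min — the shortest possible round trip.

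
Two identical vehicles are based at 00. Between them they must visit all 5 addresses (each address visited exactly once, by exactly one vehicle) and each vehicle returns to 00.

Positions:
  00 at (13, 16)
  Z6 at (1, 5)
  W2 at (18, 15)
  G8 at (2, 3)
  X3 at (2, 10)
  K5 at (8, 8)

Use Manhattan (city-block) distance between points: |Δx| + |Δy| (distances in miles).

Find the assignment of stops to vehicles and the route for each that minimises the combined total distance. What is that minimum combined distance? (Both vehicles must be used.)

There are 2^4 − 1 = 15 ways to divide the 5 stops into two non-empty groups. For each, the best each vehicle can do is its own shortest tour through its group:
  {Z6} + {W2, G8, X3, K5}: 46 + 58 = 104
  {W2} + {Z6, G8, X3, K5}: 12 + 50 = 62
  {Z6, W2} + {G8, X3, K5}: 56 + 48 = 104
  {G8} + {Z6, W2, X3, K5}: 48 + 56 = 104
  {Z6, G8} + {W2, X3, K5}: 50 + 48 = 98
  {W2, G8} + {Z6, X3, K5}: 58 + 46 = 104
  … (15 splits in total)
Best: vehicle 1 00 → W2 → 00 = 12; vehicle 2 00 → X3 → Z6 → G8 → K5 → 00 = 50; combined 62.

Minimum combined distance: 62 miles.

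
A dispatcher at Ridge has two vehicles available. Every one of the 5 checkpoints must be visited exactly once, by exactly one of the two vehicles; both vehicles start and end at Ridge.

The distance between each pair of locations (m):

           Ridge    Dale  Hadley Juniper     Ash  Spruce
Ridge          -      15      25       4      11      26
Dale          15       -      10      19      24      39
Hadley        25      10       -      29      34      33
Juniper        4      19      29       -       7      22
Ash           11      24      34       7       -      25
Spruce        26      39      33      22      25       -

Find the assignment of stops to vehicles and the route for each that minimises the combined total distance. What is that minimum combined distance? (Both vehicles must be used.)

Minimum combined distance: 102 m.

Try each way of splitting the stops between the two vehicles (each non-empty) and, for each split, find the best tour for each vehicle:
  {Dale} + {Hadley, Juniper, Ash, Spruce}: 30 + 94 = 124
  {Hadley} + {Dale, Juniper, Ash, Spruce}: 50 + 90 = 140
  {Dale, Hadley} + {Juniper, Ash, Spruce}: 50 + 62 = 112
  {Juniper} + {Dale, Hadley, Ash, Spruce}: 8 + 94 = 102
  {Dale, Juniper} + {Hadley, Ash, Spruce}: 38 + 94 = 132
  {Hadley, Juniper} + {Dale, Ash, Spruce}: 58 + 90 = 148
  … (15 splits in total)
Best: vehicle 1 Ridge → Juniper → Ridge = 8; vehicle 2 Ridge → Dale → Hadley → Spruce → Ash → Ridge = 94; combined 102.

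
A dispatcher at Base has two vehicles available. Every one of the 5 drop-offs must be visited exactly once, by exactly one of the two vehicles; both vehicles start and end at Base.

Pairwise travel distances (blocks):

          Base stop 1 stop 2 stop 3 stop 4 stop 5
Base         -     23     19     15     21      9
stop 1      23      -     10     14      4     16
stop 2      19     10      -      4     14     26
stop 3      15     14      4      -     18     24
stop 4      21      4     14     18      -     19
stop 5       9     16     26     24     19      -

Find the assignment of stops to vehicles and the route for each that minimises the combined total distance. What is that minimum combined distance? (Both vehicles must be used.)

Minimum combined distance: 72 blocks.

Try each way of splitting the stops between the two vehicles (each non-empty) and, for each split, find the best tour for each vehicle:
  {stop 1} + {stop 2, stop 3, stop 4, stop 5}: 46 + 61 = 107
  {stop 2} + {stop 1, stop 3, stop 4, stop 5}: 38 + 61 = 99
  {stop 1, stop 2} + {stop 3, stop 4, stop 5}: 52 + 61 = 113
  {stop 3} + {stop 1, stop 2, stop 4, stop 5}: 30 + 61 = 91
  {stop 1, stop 3} + {stop 2, stop 4, stop 5}: 52 + 61 = 113
  {stop 2, stop 3} + {stop 1, stop 4, stop 5}: 38 + 50 = 88
  … (15 splits in total)
  {stop 1, stop 2, stop 3, stop 4} + {stop 5}: 54 + 18 = 72  ← best
Best: vehicle 1 Base → stop 3 → stop 2 → stop 1 → stop 4 → Base = 54; vehicle 2 Base → stop 5 → Base = 18; combined 72.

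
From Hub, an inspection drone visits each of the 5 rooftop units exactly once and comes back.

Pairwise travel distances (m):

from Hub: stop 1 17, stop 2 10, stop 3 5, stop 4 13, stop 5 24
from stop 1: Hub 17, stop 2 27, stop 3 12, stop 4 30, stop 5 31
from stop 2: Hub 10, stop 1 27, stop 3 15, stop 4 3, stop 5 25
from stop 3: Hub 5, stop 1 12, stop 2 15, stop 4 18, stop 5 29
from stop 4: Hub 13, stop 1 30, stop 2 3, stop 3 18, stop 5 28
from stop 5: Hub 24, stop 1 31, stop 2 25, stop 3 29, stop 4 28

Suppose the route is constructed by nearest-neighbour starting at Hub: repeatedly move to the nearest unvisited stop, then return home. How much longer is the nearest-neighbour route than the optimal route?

Excess over optimum: 10 m.

From Hub: stop 3=5, stop 2=10, stop 4=13, stop 1=17, stop 5=24 → choose stop 3 (5).
From stop 3: stop 1=12, stop 2=15, stop 4=18, stop 5=29 → choose stop 1 (12).
From stop 1: stop 2=27, stop 4=30, stop 5=31 → choose stop 2 (27).
From stop 2: stop 4=3, stop 5=25 → choose stop 4 (3).
From stop 4: stop 5=28 → choose stop 5 (28).
NN route Hub → stop 3 → stop 1 → stop 2 → stop 4 → stop 5 → Hub costs 99.
Optimal: Hub → stop 2 → stop 4 → stop 5 → stop 1 → stop 3 → Hub costs 89 (by enumerating all 60 distinct tours).
Excess = 99 − 89 = 10.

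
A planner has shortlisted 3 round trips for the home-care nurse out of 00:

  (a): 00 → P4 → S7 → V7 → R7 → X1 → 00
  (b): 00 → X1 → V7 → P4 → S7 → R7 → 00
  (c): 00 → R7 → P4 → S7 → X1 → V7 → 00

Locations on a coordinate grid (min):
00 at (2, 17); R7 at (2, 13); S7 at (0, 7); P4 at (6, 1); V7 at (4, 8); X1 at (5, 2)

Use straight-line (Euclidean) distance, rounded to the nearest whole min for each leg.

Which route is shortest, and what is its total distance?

46 min — (b) is the shortest.

(a): 16 + 8 + 4 + 5 + 11 + 15 = 59
(b): 15 + 6 + 7 + 8 + 6 + 4 = 46
(c): 4 + 13 + 8 + 7 + 6 + 9 = 47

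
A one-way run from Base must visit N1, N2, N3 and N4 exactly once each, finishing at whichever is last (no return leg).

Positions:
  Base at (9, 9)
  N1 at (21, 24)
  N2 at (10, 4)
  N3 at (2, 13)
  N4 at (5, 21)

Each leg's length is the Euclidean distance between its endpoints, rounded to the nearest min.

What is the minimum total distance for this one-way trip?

Minimum one-way distance = 42 min.

There are 4! = 24 possible orderings.
Base→N1→N2→N3→N4: 19+23+12+9 = 63
Base→N1→N2→N4→N3: 19+23+18+9 = 69
Base→N1→N3→N2→N4: 19+22+12+18 = 71
Base→N1→N3→N4→N2: 19+22+9+18 = 68
Base→N1→N4→N2→N3: 19+16+18+12 = 65
Base→N1→N4→N3→N2: 19+16+9+12 = 56
Base→N2→N1→N3→N4: 5+23+22+9 = 59
Base→N2→N1→N4→N3: 5+23+16+9 = 53
Base→N2→N3→N1→N4: 5+12+22+16 = 55
Base→N2→N3→N4→N1: 5+12+9+16 = 42
Base→N2→N4→N1→N3: 5+18+16+22 = 61
Base→N2→N4→N3→N1: 5+18+9+22 = 54
Base→N3→N1→N2→N4: 8+22+23+18 = 71
Base→N3→N1→N4→N2: 8+22+16+18 = 64
… (10 more)
The minimum is 42.
One shortest path: Base → N2 → N3 → N4 → N1.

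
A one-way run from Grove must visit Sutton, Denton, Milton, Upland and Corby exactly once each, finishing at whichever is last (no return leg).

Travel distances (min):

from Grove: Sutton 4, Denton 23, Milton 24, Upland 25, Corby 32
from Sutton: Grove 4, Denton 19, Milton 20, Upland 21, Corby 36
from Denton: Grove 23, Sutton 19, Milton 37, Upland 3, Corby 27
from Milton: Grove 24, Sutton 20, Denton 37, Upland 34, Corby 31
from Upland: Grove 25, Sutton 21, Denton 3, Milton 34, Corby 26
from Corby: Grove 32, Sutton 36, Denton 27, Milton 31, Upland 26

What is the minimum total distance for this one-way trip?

Minimum one-way distance = 83 min.

There are 5! = 120 possible orderings.
Grove→Sutton→Denton→Milton→Upland→Corby: 4+19+37+34+26 = 120
Grove→Sutton→Denton→Milton→Corby→Upland: 4+19+37+31+26 = 117
Grove→Sutton→Denton→Upland→Milton→Corby: 4+19+3+34+31 = 91
Grove→Sutton→Denton→Upland→Corby→Milton: 4+19+3+26+31 = 83
Grove→Sutton→Denton→Corby→Milton→Upland: 4+19+27+31+34 = 115
Grove→Sutton→Denton→Corby→Upland→Milton: 4+19+27+26+34 = 110
Grove→Sutton→Milton→Denton→Upland→Corby: 4+20+37+3+26 = 90
Grove→Sutton→Milton→Denton→Corby→Upland: 4+20+37+27+26 = 114
Grove→Sutton→Milton→Upland→Denton→Corby: 4+20+34+3+27 = 88
Grove→Sutton→Milton→Upland→Corby→Denton: 4+20+34+26+27 = 111
Grove→Sutton→Milton→Corby→Denton→Upland: 4+20+31+27+3 = 85
Grove→Sutton→Milton→Corby→Upland→Denton: 4+20+31+26+3 = 84
Grove→Sutton→Upland→Denton→Milton→Corby: 4+21+3+37+31 = 96
Grove→Sutton→Upland→Denton→Corby→Milton: 4+21+3+27+31 = 86
… (106 more)
The minimum is 83.
One shortest path: Grove → Sutton → Denton → Upland → Corby → Milton.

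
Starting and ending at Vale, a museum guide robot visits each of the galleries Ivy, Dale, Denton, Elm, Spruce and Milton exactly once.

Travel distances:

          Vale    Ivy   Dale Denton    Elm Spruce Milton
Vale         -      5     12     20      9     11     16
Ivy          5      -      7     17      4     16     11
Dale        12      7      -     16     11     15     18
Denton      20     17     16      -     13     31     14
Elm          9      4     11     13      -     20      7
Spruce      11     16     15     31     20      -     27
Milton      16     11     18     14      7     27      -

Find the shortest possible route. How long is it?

There are 360 distinct closed tours to check (reversals are equivalent).
Vale→Ivy→Dale→Denton→Elm→Spruce→Milton→Vale: 5+7+16+13+20+27+16 = 104
Vale→Ivy→Dale→Denton→Elm→Milton→Spruce→Vale: 5+7+16+13+7+27+11 = 86
Vale→Ivy→Dale→Denton→Spruce→Elm→Milton→Vale: 5+7+16+31+20+7+16 = 102
Vale→Ivy→Dale→Denton→Spruce→Milton→Elm→Vale: 5+7+16+31+27+7+9 = 102
Vale→Ivy→Dale→Denton→Milton→Elm→Spruce→Vale: 5+7+16+14+7+20+11 = 80
Vale→Ivy→Dale→Denton→Milton→Spruce→Elm→Vale: 5+7+16+14+27+20+9 = 98
Vale→Ivy→Dale→Elm→Denton→Spruce→Milton→Vale: 5+7+11+13+31+27+16 = 110
Vale→Ivy→Dale→Elm→Denton→Milton→Spruce→Vale: 5+7+11+13+14+27+11 = 88
… (352 more)
Vale→Ivy→Elm→Milton→Denton→Dale→Spruce→Vale: 5+4+7+14+16+15+11 = 72  ← best
The minimum is 72.
One optimal route: Vale → Ivy → Elm → Milton → Denton → Dale → Spruce → Vale (or its reverse).

Shortest round trip = 72.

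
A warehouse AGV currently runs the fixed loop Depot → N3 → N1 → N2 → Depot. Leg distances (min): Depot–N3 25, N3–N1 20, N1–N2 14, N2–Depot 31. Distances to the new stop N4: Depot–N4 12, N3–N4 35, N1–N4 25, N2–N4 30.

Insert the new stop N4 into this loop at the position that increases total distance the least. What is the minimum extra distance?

Insertion cost between consecutive stops i–j is d(i,N4) + d(N4,j) − d(i,j):
  between Depot and N3: 12 + 35 − 25 = 22
  between N3 and N1: 35 + 25 − 20 = 40
  between N1 and N2: 25 + 30 − 14 = 41
  between N2 and Depot: 30 + 12 − 31 = 11
Cheapest insertion is between N2 and Depot, adding 11.
New total = 90 + 11 = 101.

+11 min — insert N4 between N2 and Depot.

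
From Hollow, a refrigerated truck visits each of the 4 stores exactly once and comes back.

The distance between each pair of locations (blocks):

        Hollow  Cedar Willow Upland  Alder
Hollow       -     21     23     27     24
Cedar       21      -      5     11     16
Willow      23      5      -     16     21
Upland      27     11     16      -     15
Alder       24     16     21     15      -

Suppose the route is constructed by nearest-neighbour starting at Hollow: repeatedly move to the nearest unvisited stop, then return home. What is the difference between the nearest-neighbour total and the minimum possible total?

Hollow: Cedar=21, Willow=23, Alder=24, Upland=27 ⇒ Cedar
Cedar: Willow=5, Upland=11, Alder=16 ⇒ Willow
Willow: Upland=16, Alder=21 ⇒ Upland
Upland: Alder=15 ⇒ Alder
NN route Hollow → Cedar → Willow → Upland → Alder → Hollow costs 81.
Optimal: Hollow → Willow → Cedar → Upland → Alder → Hollow costs 78 (by enumerating all 12 distinct tours).
Excess = 81 − 78 = 3.

Excess over optimum: 3 blocks.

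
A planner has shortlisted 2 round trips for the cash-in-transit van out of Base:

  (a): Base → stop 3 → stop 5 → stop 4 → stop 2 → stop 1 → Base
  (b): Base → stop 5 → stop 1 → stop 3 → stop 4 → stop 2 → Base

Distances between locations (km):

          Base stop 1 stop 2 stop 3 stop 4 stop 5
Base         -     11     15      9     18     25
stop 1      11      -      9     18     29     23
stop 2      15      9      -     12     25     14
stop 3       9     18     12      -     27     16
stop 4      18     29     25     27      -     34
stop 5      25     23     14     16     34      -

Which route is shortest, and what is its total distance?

Shortest is (a), total 104 km.

(a): 9 + 16 + 34 + 25 + 9 + 11 = 104
(b): 25 + 23 + 18 + 27 + 25 + 15 = 133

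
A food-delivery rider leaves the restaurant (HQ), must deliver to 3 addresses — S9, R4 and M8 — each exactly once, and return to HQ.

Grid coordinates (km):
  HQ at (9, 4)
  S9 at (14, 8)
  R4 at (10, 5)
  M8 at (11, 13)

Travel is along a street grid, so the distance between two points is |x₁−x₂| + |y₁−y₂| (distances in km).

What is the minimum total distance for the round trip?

HQ - S9 - R4 - M8 - HQ: 9+7+9+11 = 36
HQ - S9 - M8 - R4 - HQ: 9+8+9+2 = 28
HQ - R4 - S9 - M8 - HQ: 2+7+8+11 = 28
The minimum is 28.
One optimal route: HQ → S9 → M8 → R4 → HQ (or its reverse).

28 km — the shortest possible round trip.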